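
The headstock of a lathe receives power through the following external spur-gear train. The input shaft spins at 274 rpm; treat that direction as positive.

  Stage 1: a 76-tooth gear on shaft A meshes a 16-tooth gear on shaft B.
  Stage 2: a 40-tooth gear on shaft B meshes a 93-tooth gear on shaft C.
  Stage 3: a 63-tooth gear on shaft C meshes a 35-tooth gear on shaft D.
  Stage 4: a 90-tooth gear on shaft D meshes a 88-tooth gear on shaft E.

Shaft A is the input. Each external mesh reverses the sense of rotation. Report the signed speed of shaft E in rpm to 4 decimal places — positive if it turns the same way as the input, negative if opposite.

Stage 1 [76T→16T]: ω = 274.0000×76/16 = 1301.5000 rpm, dir flips to −; running = −1301.5000
Stage 2 [40T→93T]: ω = 1301.5000×40/93 = 559.7849 rpm, dir flips to +; running = +559.7849
Stage 3 [63T→35T]: ω = 559.7849×63/35 = 1007.6129 rpm, dir flips to −; running = −1007.6129
Stage 4 [90T→88T]: ω = 1007.6129×90/88 = 1030.5132 rpm, dir flips to +; running = +1030.5132

+1030.5132 rpm (same as input, |ω| = 1030.5132 rpm)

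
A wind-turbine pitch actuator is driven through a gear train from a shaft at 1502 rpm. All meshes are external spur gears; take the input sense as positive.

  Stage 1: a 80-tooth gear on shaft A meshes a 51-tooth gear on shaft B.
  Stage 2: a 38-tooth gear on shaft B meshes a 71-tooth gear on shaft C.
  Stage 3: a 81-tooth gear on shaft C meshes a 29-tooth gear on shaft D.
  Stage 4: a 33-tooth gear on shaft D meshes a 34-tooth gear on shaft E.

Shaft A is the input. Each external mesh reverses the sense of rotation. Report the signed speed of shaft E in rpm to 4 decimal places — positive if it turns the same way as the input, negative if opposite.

+3418.5114 rpm (same as input, |ω| = 3418.5114 rpm)

Stage 1 [80T→51T]: ω = 1502.0000×80/51 = 2356.0784 rpm, dir flips to −; running = −2356.0784
Stage 2 [38T→71T]: ω = 2356.0784×38/71 = 1260.9997 rpm, dir flips to +; running = +1260.9997
Stage 3 [81T→29T]: ω = 1260.9997×81/29 = 3522.1027 rpm, dir flips to −; running = −3522.1027
Stage 4 [33T→34T]: ω = 3522.1027×33/34 = 3418.5114 rpm, dir flips to +; running = +3418.5114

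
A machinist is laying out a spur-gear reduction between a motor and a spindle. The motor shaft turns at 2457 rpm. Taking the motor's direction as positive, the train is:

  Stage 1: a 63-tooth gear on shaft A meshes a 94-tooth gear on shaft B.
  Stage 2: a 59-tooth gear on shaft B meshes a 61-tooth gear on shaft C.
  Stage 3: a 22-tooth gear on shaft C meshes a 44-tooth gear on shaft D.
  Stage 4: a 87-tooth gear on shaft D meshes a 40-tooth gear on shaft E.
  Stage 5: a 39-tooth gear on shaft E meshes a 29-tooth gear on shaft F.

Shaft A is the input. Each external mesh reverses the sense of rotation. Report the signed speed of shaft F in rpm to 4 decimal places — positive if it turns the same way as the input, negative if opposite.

-2329.3562 rpm (opposite to input, |ω| = 2329.3562 rpm)

Stage 1 [63T→94T]: ω = 2457.0000×63/94 = 1646.7128 rpm, dir flips to −; running = −1646.7128
Stage 2 [59T→61T]: ω = 1646.7128×59/61 = 1592.7222 rpm, dir flips to +; running = +1592.7222
Stage 3 [22T→44T]: ω = 1592.7222×22/44 = 796.3611 rpm, dir flips to −; running = −796.3611
Stage 4 [87T→40T]: ω = 796.3611×87/40 = 1732.0854 rpm, dir flips to +; running = +1732.0854
Stage 5 [39T→29T]: ω = 1732.0854×39/29 = 2329.3562 rpm, dir flips to −; running = −2329.3562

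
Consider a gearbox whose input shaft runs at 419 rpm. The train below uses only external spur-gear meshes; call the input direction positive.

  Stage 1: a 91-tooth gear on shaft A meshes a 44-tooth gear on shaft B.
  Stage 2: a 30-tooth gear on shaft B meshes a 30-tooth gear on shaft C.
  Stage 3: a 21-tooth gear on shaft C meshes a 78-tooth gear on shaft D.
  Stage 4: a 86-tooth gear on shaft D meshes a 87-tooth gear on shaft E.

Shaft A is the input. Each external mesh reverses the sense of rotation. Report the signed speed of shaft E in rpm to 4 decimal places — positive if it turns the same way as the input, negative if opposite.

Stage 1 [91T→44T]: ω = 419.0000×91/44 = 866.5682 rpm, dir flips to −; running = −866.5682
Stage 2 [30T→30T]: ω = 866.5682×30/30 = 866.5682 rpm, dir flips to +; running = +866.5682
Stage 3 [21T→78T]: ω = 866.5682×21/78 = 233.3068 rpm, dir flips to −; running = −233.3068
Stage 4 [86T→87T]: ω = 233.3068×86/87 = 230.6251 rpm, dir flips to +; running = +230.6251

+230.6251 rpm (same as input, |ω| = 230.6251 rpm)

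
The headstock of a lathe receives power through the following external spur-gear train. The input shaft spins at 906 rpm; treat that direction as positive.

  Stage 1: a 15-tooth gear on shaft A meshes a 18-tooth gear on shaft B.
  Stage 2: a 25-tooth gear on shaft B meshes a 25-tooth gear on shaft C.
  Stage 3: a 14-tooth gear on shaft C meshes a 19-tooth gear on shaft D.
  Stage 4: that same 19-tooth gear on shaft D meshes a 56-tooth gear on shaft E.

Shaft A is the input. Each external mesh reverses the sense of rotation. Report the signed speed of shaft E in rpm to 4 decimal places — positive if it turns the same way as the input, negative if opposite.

Stage 1 [15T→18T]: ω = 906.0000×15/18 = 755.0000 rpm, dir flips to −; running = −755.0000
Stage 2 [25T→25T]: ω = 755.0000×25/25 = 755.0000 rpm, dir flips to +; running = +755.0000
Stage 3 [14T→19T]: ω = 755.0000×14/19 = 556.3158 rpm, dir flips to −; running = −556.3158
Stage 4 [19T→56T]: ω = 556.3158×19/56 = 188.7500 rpm, dir flips to +; running = +188.7500

+188.7500 rpm (same as input, |ω| = 188.7500 rpm)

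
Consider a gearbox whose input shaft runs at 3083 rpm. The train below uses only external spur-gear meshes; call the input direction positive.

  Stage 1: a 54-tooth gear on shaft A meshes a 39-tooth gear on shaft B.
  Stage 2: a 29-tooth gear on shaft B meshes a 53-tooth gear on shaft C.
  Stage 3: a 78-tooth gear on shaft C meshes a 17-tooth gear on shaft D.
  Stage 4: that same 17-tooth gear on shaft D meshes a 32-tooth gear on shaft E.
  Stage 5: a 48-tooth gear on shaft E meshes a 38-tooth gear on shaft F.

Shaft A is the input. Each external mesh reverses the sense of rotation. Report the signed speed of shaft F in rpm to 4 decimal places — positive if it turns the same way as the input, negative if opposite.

-7191.6256 rpm (opposite to input, |ω| = 7191.6256 rpm)

Stage 1 [54T→39T]: ω = 3083.0000×54/39 = 4268.7692 rpm, dir flips to −; running = −4268.7692
Stage 2 [29T→53T]: ω = 4268.7692×29/53 = 2335.7417 rpm, dir flips to +; running = +2335.7417
Stage 3 [78T→17T]: ω = 2335.7417×78/17 = 10716.9323 rpm, dir flips to −; running = −10716.9323
Stage 4 [17T→32T]: ω = 10716.9323×17/32 = 5693.3703 rpm, dir flips to +; running = +5693.3703
Stage 5 [48T→38T]: ω = 5693.3703×48/38 = 7191.6256 rpm, dir flips to −; running = −7191.6256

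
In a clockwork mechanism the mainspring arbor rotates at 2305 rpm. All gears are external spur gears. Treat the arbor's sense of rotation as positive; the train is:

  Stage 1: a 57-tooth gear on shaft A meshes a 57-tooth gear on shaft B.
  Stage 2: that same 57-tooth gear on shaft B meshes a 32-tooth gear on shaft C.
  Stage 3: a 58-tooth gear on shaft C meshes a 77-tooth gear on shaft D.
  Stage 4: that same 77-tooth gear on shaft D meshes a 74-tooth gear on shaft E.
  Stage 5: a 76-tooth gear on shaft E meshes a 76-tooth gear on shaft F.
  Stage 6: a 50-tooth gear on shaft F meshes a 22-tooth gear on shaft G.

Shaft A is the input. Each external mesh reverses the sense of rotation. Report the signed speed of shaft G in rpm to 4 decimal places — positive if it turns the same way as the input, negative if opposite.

+7313.7381 rpm (same as input, |ω| = 7313.7381 rpm)

Stage 1 [57T→57T]: ω = 2305.0000×57/57 = 2305.0000 rpm, dir flips to −; running = −2305.0000
Stage 2 [57T→32T]: ω = 2305.0000×57/32 = 4105.7812 rpm, dir flips to +; running = +4105.7812
Stage 3 [58T→77T]: ω = 4105.7812×58/77 = 3092.6664 rpm, dir flips to −; running = −3092.6664
Stage 4 [77T→74T]: ω = 3092.6664×77/74 = 3218.0448 rpm, dir flips to +; running = +3218.0448
Stage 5 [76T→76T]: ω = 3218.0448×76/76 = 3218.0448 rpm, dir flips to −; running = −3218.0448
Stage 6 [50T→22T]: ω = 3218.0448×50/22 = 7313.7381 rpm, dir flips to +; running = +7313.7381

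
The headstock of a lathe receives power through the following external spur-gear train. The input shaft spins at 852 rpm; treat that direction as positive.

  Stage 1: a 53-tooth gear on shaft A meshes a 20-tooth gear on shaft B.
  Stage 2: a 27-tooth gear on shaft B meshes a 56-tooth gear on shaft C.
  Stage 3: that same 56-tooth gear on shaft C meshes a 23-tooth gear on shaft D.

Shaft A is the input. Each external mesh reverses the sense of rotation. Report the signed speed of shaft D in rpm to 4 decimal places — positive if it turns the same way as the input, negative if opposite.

Stage 1 [53T→20T]: ω = 852.0000×53/20 = 2257.8000 rpm, dir flips to −; running = −2257.8000
Stage 2 [27T→56T]: ω = 2257.8000×27/56 = 1088.5821 rpm, dir flips to +; running = +1088.5821
Stage 3 [56T→23T]: ω = 1088.5821×56/23 = 2650.4609 rpm, dir flips to −; running = −2650.4609

-2650.4609 rpm (opposite to input, |ω| = 2650.4609 rpm)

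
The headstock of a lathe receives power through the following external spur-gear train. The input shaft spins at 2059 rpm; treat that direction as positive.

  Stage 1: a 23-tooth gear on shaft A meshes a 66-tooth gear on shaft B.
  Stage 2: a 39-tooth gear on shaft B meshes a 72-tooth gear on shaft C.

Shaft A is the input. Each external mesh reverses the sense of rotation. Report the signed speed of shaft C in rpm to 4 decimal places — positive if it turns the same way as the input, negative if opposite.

+388.6622 rpm (same as input, |ω| = 388.6622 rpm)

Stage 1 [23T→66T]: ω = 2059.0000×23/66 = 717.5303 rpm, dir flips to −; running = −717.5303
Stage 2 [39T→72T]: ω = 717.5303×39/72 = 388.6622 rpm, dir flips to +; running = +388.6622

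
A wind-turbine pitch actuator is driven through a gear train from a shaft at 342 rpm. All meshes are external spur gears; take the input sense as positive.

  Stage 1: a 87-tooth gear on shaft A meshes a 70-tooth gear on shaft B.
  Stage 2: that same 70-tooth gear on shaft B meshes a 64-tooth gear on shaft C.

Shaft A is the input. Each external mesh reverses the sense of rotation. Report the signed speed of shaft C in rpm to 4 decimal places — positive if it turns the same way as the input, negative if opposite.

Stage 1 [87T→70T]: ω = 342.0000×87/70 = 425.0571 rpm, dir flips to −; running = −425.0571
Stage 2 [70T→64T]: ω = 425.0571×70/64 = 464.9062 rpm, dir flips to +; running = +464.9062

+464.9062 rpm (same as input, |ω| = 464.9062 rpm)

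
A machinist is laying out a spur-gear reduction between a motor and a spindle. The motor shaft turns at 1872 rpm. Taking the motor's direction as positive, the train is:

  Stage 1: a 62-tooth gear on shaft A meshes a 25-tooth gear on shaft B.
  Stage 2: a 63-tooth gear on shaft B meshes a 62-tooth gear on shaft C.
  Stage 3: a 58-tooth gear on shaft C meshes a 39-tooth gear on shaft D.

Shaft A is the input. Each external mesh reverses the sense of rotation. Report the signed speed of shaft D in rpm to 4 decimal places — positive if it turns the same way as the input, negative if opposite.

Stage 1 [62T→25T]: ω = 1872.0000×62/25 = 4642.5600 rpm, dir flips to −; running = −4642.5600
Stage 2 [63T→62T]: ω = 4642.5600×63/62 = 4717.4400 rpm, dir flips to +; running = +4717.4400
Stage 3 [58T→39T]: ω = 4717.4400×58/39 = 7015.6800 rpm, dir flips to −; running = −7015.6800

-7015.6800 rpm (opposite to input, |ω| = 7015.6800 rpm)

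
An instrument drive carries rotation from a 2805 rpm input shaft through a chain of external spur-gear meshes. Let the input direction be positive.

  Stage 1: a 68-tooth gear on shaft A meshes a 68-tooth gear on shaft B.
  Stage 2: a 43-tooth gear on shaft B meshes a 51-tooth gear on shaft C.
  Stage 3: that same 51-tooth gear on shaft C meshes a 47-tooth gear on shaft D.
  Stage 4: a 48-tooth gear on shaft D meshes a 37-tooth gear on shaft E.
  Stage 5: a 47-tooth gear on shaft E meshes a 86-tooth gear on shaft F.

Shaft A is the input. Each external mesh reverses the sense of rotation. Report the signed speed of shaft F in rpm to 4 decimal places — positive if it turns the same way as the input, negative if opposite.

Stage 1 [68T→68T]: ω = 2805.0000×68/68 = 2805.0000 rpm, dir flips to −; running = −2805.0000
Stage 2 [43T→51T]: ω = 2805.0000×43/51 = 2365.0000 rpm, dir flips to +; running = +2365.0000
Stage 3 [51T→47T]: ω = 2365.0000×51/47 = 2566.2766 rpm, dir flips to −; running = −2566.2766
Stage 4 [48T→37T]: ω = 2566.2766×48/37 = 3329.2237 rpm, dir flips to +; running = +3329.2237
Stage 5 [47T→86T]: ω = 3329.2237×47/86 = 1819.4595 rpm, dir flips to −; running = −1819.4595

-1819.4595 rpm (opposite to input, |ω| = 1819.4595 rpm)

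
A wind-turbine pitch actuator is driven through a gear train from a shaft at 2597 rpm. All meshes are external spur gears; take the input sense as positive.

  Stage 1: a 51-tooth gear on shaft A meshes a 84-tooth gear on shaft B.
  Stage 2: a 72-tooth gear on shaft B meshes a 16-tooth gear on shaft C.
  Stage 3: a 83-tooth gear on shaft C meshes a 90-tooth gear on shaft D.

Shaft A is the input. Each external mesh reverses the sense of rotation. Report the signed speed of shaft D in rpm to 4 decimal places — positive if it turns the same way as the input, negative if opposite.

Stage 1 [51T→84T]: ω = 2597.0000×51/84 = 1576.7500 rpm, dir flips to −; running = −1576.7500
Stage 2 [72T→16T]: ω = 1576.7500×72/16 = 7095.3750 rpm, dir flips to +; running = +7095.3750
Stage 3 [83T→90T]: ω = 7095.3750×83/90 = 6543.5125 rpm, dir flips to −; running = −6543.5125

-6543.5125 rpm (opposite to input, |ω| = 6543.5125 rpm)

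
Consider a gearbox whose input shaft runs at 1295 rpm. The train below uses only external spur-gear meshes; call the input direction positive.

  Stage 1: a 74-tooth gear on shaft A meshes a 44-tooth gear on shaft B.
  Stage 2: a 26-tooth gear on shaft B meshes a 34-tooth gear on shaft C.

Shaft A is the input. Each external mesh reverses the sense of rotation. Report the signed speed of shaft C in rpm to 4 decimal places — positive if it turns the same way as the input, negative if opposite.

+1665.4947 rpm (same as input, |ω| = 1665.4947 rpm)

Stage 1 [74T→44T]: ω = 1295.0000×74/44 = 2177.9545 rpm, dir flips to −; running = −2177.9545
Stage 2 [26T→34T]: ω = 2177.9545×26/34 = 1665.4947 rpm, dir flips to +; running = +1665.4947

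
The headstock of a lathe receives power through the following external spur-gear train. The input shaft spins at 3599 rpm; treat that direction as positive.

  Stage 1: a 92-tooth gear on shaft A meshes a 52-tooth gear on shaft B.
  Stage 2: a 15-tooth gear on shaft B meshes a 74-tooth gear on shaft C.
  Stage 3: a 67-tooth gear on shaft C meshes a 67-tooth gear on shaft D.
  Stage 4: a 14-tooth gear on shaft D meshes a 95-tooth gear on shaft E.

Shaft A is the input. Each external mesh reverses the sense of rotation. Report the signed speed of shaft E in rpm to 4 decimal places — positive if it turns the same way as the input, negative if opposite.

Stage 1 [92T→52T]: ω = 3599.0000×92/52 = 6367.4615 rpm, dir flips to −; running = −6367.4615
Stage 2 [15T→74T]: ω = 6367.4615×15/74 = 1290.7017 rpm, dir flips to +; running = +1290.7017
Stage 3 [67T→67T]: ω = 1290.7017×67/67 = 1290.7017 rpm, dir flips to −; running = −1290.7017
Stage 4 [14T→95T]: ω = 1290.7017×14/95 = 190.2087 rpm, dir flips to +; running = +190.2087

+190.2087 rpm (same as input, |ω| = 190.2087 rpm)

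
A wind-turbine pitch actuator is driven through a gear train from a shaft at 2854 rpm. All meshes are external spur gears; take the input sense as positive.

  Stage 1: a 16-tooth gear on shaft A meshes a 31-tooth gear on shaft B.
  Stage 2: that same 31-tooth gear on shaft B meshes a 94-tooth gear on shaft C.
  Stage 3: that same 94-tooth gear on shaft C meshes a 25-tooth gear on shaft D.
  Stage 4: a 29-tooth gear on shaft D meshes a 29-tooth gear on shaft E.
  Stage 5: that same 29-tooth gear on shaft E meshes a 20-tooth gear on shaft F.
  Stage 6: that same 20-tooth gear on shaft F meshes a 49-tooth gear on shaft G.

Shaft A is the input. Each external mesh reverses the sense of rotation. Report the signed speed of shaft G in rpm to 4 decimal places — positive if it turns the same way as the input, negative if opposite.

Stage 1 [16T→31T]: ω = 2854.0000×16/31 = 1473.0323 rpm, dir flips to −; running = −1473.0323
Stage 2 [31T→94T]: ω = 1473.0323×31/94 = 485.7872 rpm, dir flips to +; running = +485.7872
Stage 3 [94T→25T]: ω = 485.7872×94/25 = 1826.5600 rpm, dir flips to −; running = −1826.5600
Stage 4 [29T→29T]: ω = 1826.5600×29/29 = 1826.5600 rpm, dir flips to +; running = +1826.5600
Stage 5 [29T→20T]: ω = 1826.5600×29/20 = 2648.5120 rpm, dir flips to −; running = −2648.5120
Stage 6 [20T→49T]: ω = 2648.5120×20/49 = 1081.0253 rpm, dir flips to +; running = +1081.0253

+1081.0253 rpm (same as input, |ω| = 1081.0253 rpm)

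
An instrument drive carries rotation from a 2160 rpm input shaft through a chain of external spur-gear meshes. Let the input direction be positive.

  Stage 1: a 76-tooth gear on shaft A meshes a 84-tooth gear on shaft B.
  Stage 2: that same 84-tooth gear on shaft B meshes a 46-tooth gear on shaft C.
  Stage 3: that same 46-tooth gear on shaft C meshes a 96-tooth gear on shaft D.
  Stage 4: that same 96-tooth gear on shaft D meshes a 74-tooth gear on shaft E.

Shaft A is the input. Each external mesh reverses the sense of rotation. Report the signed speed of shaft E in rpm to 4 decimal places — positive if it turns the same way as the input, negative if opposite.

+2218.3784 rpm (same as input, |ω| = 2218.3784 rpm)

Stage 1 [76T→84T]: ω = 2160.0000×76/84 = 1954.2857 rpm, dir flips to −; running = −1954.2857
Stage 2 [84T→46T]: ω = 1954.2857×84/46 = 3568.6957 rpm, dir flips to +; running = +3568.6957
Stage 3 [46T→96T]: ω = 3568.6957×46/96 = 1710.0000 rpm, dir flips to −; running = −1710.0000
Stage 4 [96T→74T]: ω = 1710.0000×96/74 = 2218.3784 rpm, dir flips to +; running = +2218.3784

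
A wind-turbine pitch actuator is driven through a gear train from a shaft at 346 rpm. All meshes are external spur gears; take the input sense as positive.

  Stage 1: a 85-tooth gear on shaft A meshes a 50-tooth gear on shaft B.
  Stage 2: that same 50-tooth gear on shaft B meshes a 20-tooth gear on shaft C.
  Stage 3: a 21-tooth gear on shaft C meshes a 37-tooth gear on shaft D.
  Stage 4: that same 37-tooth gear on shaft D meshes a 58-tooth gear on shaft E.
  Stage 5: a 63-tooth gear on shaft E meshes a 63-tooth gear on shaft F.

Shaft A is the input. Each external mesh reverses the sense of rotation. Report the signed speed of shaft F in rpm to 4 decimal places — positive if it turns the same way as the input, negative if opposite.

Stage 1 [85T→50T]: ω = 346.0000×85/50 = 588.2000 rpm, dir flips to −; running = −588.2000
Stage 2 [50T→20T]: ω = 588.2000×50/20 = 1470.5000 rpm, dir flips to +; running = +1470.5000
Stage 3 [21T→37T]: ω = 1470.5000×21/37 = 834.6081 rpm, dir flips to −; running = −834.6081
Stage 4 [37T→58T]: ω = 834.6081×37/58 = 532.4224 rpm, dir flips to +; running = +532.4224
Stage 5 [63T→63T]: ω = 532.4224×63/63 = 532.4224 rpm, dir flips to −; running = −532.4224

-532.4224 rpm (opposite to input, |ω| = 532.4224 rpm)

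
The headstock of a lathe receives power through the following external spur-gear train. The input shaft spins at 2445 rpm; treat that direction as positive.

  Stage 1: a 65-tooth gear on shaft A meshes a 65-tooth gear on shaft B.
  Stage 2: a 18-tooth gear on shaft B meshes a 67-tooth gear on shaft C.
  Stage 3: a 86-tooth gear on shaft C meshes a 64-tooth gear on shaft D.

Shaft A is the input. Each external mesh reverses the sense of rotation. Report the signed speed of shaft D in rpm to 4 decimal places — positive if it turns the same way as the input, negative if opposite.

Stage 1 [65T→65T]: ω = 2445.0000×65/65 = 2445.0000 rpm, dir flips to −; running = −2445.0000
Stage 2 [18T→67T]: ω = 2445.0000×18/67 = 656.8657 rpm, dir flips to +; running = +656.8657
Stage 3 [86T→64T]: ω = 656.8657×86/64 = 882.6632 rpm, dir flips to −; running = −882.6632

-882.6632 rpm (opposite to input, |ω| = 882.6632 rpm)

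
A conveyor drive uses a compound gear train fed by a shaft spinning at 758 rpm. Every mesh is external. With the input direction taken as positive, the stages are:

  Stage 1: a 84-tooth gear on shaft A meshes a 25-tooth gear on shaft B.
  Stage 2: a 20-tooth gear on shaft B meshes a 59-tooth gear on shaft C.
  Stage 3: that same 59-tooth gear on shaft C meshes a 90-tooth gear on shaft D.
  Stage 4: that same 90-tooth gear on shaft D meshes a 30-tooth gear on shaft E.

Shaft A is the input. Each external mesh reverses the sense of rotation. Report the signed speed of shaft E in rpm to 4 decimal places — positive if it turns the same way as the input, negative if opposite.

+1697.9200 rpm (same as input, |ω| = 1697.9200 rpm)

Stage 1 [84T→25T]: ω = 758.0000×84/25 = 2546.8800 rpm, dir flips to −; running = −2546.8800
Stage 2 [20T→59T]: ω = 2546.8800×20/59 = 863.3492 rpm, dir flips to +; running = +863.3492
Stage 3 [59T→90T]: ω = 863.3492×59/90 = 565.9733 rpm, dir flips to −; running = −565.9733
Stage 4 [90T→30T]: ω = 565.9733×90/30 = 1697.9200 rpm, dir flips to +; running = +1697.9200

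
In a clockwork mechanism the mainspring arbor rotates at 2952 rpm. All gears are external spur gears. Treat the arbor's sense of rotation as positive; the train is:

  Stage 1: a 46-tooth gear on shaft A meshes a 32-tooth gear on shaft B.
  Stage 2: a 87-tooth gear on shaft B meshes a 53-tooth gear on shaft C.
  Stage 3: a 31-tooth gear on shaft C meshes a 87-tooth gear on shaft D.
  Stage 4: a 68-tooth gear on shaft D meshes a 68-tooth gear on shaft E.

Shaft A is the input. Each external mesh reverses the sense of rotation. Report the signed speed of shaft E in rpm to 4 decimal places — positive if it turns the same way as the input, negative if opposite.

+2482.0472 rpm (same as input, |ω| = 2482.0472 rpm)

Stage 1 [46T→32T]: ω = 2952.0000×46/32 = 4243.5000 rpm, dir flips to −; running = −4243.5000
Stage 2 [87T→53T]: ω = 4243.5000×87/53 = 6965.7453 rpm, dir flips to +; running = +6965.7453
Stage 3 [31T→87T]: ω = 6965.7453×31/87 = 2482.0472 rpm, dir flips to −; running = −2482.0472
Stage 4 [68T→68T]: ω = 2482.0472×68/68 = 2482.0472 rpm, dir flips to +; running = +2482.0472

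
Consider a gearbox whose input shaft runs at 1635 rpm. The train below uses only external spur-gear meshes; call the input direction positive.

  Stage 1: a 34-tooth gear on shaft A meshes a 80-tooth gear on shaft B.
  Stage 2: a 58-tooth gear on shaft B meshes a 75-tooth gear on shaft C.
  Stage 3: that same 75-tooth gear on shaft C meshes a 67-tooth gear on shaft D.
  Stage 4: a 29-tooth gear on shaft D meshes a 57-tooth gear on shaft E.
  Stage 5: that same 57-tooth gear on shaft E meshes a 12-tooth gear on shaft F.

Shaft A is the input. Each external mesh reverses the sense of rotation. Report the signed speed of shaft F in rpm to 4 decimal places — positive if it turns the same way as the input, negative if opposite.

-1453.7062 rpm (opposite to input, |ω| = 1453.7062 rpm)

Stage 1 [34T→80T]: ω = 1635.0000×34/80 = 694.8750 rpm, dir flips to −; running = −694.8750
Stage 2 [58T→75T]: ω = 694.8750×58/75 = 537.3700 rpm, dir flips to +; running = +537.3700
Stage 3 [75T→67T]: ω = 537.3700×75/67 = 601.5336 rpm, dir flips to −; running = −601.5336
Stage 4 [29T→57T]: ω = 601.5336×29/57 = 306.0434 rpm, dir flips to +; running = +306.0434
Stage 5 [57T→12T]: ω = 306.0434×57/12 = 1453.7062 rpm, dir flips to −; running = −1453.7062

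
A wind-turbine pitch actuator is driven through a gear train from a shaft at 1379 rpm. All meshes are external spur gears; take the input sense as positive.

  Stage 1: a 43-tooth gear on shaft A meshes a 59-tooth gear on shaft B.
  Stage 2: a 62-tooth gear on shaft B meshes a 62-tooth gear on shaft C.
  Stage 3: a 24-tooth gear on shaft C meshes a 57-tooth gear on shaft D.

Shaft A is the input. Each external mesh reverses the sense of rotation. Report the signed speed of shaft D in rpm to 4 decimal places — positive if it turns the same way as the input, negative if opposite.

-423.1722 rpm (opposite to input, |ω| = 423.1722 rpm)

Stage 1 [43T→59T]: ω = 1379.0000×43/59 = 1005.0339 rpm, dir flips to −; running = −1005.0339
Stage 2 [62T→62T]: ω = 1005.0339×62/62 = 1005.0339 rpm, dir flips to +; running = +1005.0339
Stage 3 [24T→57T]: ω = 1005.0339×24/57 = 423.1722 rpm, dir flips to −; running = −423.1722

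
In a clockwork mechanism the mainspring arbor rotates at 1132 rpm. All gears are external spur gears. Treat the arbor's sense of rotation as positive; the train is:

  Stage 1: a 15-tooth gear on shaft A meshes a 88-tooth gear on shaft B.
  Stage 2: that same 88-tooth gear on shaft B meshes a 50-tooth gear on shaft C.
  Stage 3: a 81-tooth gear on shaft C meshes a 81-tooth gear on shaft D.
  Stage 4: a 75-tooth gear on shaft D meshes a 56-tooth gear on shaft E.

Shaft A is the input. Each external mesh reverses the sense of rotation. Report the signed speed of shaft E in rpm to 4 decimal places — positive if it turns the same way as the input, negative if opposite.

Stage 1 [15T→88T]: ω = 1132.0000×15/88 = 192.9545 rpm, dir flips to −; running = −192.9545
Stage 2 [88T→50T]: ω = 192.9545×88/50 = 339.6000 rpm, dir flips to +; running = +339.6000
Stage 3 [81T→81T]: ω = 339.6000×81/81 = 339.6000 rpm, dir flips to −; running = −339.6000
Stage 4 [75T→56T]: ω = 339.6000×75/56 = 454.8214 rpm, dir flips to +; running = +454.8214

+454.8214 rpm (same as input, |ω| = 454.8214 rpm)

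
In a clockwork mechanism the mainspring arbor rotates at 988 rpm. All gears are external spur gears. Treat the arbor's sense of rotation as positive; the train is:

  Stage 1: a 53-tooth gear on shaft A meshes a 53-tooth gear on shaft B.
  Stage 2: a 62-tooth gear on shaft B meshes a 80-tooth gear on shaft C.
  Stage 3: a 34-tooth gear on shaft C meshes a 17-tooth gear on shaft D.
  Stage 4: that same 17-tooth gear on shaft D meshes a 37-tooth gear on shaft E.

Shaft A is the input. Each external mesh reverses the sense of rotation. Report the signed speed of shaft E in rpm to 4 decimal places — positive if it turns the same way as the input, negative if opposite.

Stage 1 [53T→53T]: ω = 988.0000×53/53 = 988.0000 rpm, dir flips to −; running = −988.0000
Stage 2 [62T→80T]: ω = 988.0000×62/80 = 765.7000 rpm, dir flips to +; running = +765.7000
Stage 3 [34T→17T]: ω = 765.7000×34/17 = 1531.4000 rpm, dir flips to −; running = −1531.4000
Stage 4 [17T→37T]: ω = 1531.4000×17/37 = 703.6162 rpm, dir flips to +; running = +703.6162

+703.6162 rpm (same as input, |ω| = 703.6162 rpm)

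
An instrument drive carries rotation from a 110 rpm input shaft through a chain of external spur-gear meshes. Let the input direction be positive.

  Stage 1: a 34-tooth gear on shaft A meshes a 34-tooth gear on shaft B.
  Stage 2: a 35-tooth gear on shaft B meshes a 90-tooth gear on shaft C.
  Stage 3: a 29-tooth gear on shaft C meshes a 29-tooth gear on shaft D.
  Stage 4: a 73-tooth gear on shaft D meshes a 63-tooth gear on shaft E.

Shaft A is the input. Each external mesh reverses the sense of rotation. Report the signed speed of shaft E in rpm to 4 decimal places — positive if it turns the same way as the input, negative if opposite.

+49.5679 rpm (same as input, |ω| = 49.5679 rpm)

Stage 1 [34T→34T]: ω = 110.0000×34/34 = 110.0000 rpm, dir flips to −; running = −110.0000
Stage 2 [35T→90T]: ω = 110.0000×35/90 = 42.7778 rpm, dir flips to +; running = +42.7778
Stage 3 [29T→29T]: ω = 42.7778×29/29 = 42.7778 rpm, dir flips to −; running = −42.7778
Stage 4 [73T→63T]: ω = 42.7778×73/63 = 49.5679 rpm, dir flips to +; running = +49.5679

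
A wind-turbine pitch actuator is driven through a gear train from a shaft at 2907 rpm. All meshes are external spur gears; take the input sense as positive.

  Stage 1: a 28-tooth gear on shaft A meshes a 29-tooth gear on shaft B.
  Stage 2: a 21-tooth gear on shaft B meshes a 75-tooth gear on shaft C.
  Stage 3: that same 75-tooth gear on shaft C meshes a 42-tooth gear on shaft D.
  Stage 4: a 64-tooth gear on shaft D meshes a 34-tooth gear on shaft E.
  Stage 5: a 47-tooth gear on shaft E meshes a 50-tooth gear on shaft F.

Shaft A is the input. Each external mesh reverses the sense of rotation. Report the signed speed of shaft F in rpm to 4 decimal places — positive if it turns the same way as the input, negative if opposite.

Stage 1 [28T→29T]: ω = 2907.0000×28/29 = 2806.7586 rpm, dir flips to −; running = −2806.7586
Stage 2 [21T→75T]: ω = 2806.7586×21/75 = 785.8924 rpm, dir flips to +; running = +785.8924
Stage 3 [75T→42T]: ω = 785.8924×75/42 = 1403.3793 rpm, dir flips to −; running = −1403.3793
Stage 4 [64T→34T]: ω = 1403.3793×64/34 = 2641.6552 rpm, dir flips to +; running = +2641.6552
Stage 5 [47T→50T]: ω = 2641.6552×47/50 = 2483.1559 rpm, dir flips to −; running = −2483.1559

-2483.1559 rpm (opposite to input, |ω| = 2483.1559 rpm)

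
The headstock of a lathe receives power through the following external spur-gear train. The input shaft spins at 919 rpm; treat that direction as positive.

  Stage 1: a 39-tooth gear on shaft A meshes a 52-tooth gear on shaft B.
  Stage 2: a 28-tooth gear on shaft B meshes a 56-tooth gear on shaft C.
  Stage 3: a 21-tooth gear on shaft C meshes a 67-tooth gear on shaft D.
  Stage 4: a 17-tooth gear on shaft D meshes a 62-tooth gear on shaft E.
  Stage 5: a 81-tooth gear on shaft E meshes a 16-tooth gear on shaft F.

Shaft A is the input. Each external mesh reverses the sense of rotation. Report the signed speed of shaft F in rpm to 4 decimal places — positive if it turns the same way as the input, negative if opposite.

Stage 1 [39T→52T]: ω = 919.0000×39/52 = 689.2500 rpm, dir flips to −; running = −689.2500
Stage 2 [28T→56T]: ω = 689.2500×28/56 = 344.6250 rpm, dir flips to +; running = +344.6250
Stage 3 [21T→67T]: ω = 344.6250×21/67 = 108.0168 rpm, dir flips to −; running = −108.0168
Stage 4 [17T→62T]: ω = 108.0168×17/62 = 29.6175 rpm, dir flips to +; running = +29.6175
Stage 5 [81T→16T]: ω = 29.6175×81/16 = 149.9386 rpm, dir flips to −; running = −149.9386

-149.9386 rpm (opposite to input, |ω| = 149.9386 rpm)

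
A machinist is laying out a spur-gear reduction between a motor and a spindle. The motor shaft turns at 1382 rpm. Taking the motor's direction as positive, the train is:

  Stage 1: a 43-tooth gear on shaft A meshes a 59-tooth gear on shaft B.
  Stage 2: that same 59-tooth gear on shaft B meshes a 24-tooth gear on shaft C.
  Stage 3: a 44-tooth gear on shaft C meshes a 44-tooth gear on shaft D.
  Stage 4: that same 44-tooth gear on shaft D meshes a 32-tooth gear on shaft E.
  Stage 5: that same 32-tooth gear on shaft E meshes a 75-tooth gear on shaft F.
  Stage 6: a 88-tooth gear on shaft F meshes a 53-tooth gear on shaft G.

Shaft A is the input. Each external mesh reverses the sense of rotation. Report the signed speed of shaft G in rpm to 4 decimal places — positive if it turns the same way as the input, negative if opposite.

+2411.9232 rpm (same as input, |ω| = 2411.9232 rpm)

Stage 1 [43T→59T]: ω = 1382.0000×43/59 = 1007.2203 rpm, dir flips to −; running = −1007.2203
Stage 2 [59T→24T]: ω = 1007.2203×59/24 = 2476.0833 rpm, dir flips to +; running = +2476.0833
Stage 3 [44T→44T]: ω = 2476.0833×44/44 = 2476.0833 rpm, dir flips to −; running = −2476.0833
Stage 4 [44T→32T]: ω = 2476.0833×44/32 = 3404.6146 rpm, dir flips to +; running = +3404.6146
Stage 5 [32T→75T]: ω = 3404.6146×32/75 = 1452.6356 rpm, dir flips to −; running = −1452.6356
Stage 6 [88T→53T]: ω = 1452.6356×88/53 = 2411.9232 rpm, dir flips to +; running = +2411.9232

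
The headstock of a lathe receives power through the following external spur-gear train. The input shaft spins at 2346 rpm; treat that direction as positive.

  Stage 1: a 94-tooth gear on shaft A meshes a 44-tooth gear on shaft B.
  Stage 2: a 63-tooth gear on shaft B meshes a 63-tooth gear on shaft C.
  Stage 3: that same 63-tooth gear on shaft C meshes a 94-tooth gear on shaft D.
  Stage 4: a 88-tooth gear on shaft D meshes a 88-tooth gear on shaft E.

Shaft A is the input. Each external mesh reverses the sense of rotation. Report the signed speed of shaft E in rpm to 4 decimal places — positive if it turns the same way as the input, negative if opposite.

Stage 1 [94T→44T]: ω = 2346.0000×94/44 = 5011.9091 rpm, dir flips to −; running = −5011.9091
Stage 2 [63T→63T]: ω = 5011.9091×63/63 = 5011.9091 rpm, dir flips to +; running = +5011.9091
Stage 3 [63T→94T]: ω = 5011.9091×63/94 = 3359.0455 rpm, dir flips to −; running = −3359.0455
Stage 4 [88T→88T]: ω = 3359.0455×88/88 = 3359.0455 rpm, dir flips to +; running = +3359.0455

+3359.0455 rpm (same as input, |ω| = 3359.0455 rpm)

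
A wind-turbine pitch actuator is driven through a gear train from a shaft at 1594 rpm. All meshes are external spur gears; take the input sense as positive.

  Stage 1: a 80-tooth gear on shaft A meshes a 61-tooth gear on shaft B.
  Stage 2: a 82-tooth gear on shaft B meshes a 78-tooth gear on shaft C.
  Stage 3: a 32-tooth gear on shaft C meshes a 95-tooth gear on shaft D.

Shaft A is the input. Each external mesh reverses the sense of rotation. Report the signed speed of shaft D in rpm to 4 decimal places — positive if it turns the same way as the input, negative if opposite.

-740.2767 rpm (opposite to input, |ω| = 740.2767 rpm)

Stage 1 [80T→61T]: ω = 1594.0000×80/61 = 2090.4918 rpm, dir flips to −; running = −2090.4918
Stage 2 [82T→78T]: ω = 2090.4918×82/78 = 2197.6965 rpm, dir flips to +; running = +2197.6965
Stage 3 [32T→95T]: ω = 2197.6965×32/95 = 740.2767 rpm, dir flips to −; running = −740.2767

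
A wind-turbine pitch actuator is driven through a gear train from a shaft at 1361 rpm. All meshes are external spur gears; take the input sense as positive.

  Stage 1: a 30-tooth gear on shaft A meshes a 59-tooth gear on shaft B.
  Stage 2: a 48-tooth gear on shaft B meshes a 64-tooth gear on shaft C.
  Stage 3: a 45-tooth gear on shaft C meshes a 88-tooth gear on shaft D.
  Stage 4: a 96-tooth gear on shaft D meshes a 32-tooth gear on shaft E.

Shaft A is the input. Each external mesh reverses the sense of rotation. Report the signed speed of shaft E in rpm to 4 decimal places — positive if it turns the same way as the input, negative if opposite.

+796.2322 rpm (same as input, |ω| = 796.2322 rpm)

Stage 1 [30T→59T]: ω = 1361.0000×30/59 = 692.0339 rpm, dir flips to −; running = −692.0339
Stage 2 [48T→64T]: ω = 692.0339×48/64 = 519.0254 rpm, dir flips to +; running = +519.0254
Stage 3 [45T→88T]: ω = 519.0254×45/88 = 265.4107 rpm, dir flips to −; running = −265.4107
Stage 4 [96T→32T]: ω = 265.4107×96/32 = 796.2322 rpm, dir flips to +; running = +796.2322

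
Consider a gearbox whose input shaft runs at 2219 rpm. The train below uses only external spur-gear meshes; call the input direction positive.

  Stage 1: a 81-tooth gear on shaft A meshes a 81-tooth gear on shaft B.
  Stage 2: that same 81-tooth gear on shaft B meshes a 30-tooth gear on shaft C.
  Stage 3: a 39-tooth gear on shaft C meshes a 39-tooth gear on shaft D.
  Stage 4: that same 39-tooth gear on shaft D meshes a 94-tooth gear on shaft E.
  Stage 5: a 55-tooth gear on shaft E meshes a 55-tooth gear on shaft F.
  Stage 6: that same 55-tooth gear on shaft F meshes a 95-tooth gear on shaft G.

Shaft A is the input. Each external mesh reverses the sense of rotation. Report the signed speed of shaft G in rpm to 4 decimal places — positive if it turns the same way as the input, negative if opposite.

Stage 1 [81T→81T]: ω = 2219.0000×81/81 = 2219.0000 rpm, dir flips to −; running = −2219.0000
Stage 2 [81T→30T]: ω = 2219.0000×81/30 = 5991.3000 rpm, dir flips to +; running = +5991.3000
Stage 3 [39T→39T]: ω = 5991.3000×39/39 = 5991.3000 rpm, dir flips to −; running = −5991.3000
Stage 4 [39T→94T]: ω = 5991.3000×39/94 = 2485.7521 rpm, dir flips to +; running = +2485.7521
Stage 5 [55T→55T]: ω = 2485.7521×55/55 = 2485.7521 rpm, dir flips to −; running = −2485.7521
Stage 6 [55T→95T]: ω = 2485.7521×55/95 = 1439.1197 rpm, dir flips to +; running = +1439.1197

+1439.1197 rpm (same as input, |ω| = 1439.1197 rpm)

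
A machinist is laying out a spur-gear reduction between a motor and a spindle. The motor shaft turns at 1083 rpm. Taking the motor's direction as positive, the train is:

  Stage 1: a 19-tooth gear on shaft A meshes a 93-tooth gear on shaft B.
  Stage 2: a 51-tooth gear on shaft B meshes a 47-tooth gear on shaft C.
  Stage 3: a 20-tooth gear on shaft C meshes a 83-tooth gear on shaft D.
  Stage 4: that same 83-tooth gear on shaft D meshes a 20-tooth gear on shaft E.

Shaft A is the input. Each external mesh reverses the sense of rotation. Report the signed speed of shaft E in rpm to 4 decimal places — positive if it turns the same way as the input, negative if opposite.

+240.0885 rpm (same as input, |ω| = 240.0885 rpm)

Stage 1 [19T→93T]: ω = 1083.0000×19/93 = 221.2581 rpm, dir flips to −; running = −221.2581
Stage 2 [51T→47T]: ω = 221.2581×51/47 = 240.0885 rpm, dir flips to +; running = +240.0885
Stage 3 [20T→83T]: ω = 240.0885×20/83 = 57.8527 rpm, dir flips to −; running = −57.8527
Stage 4 [83T→20T]: ω = 57.8527×83/20 = 240.0885 rpm, dir flips to +; running = +240.0885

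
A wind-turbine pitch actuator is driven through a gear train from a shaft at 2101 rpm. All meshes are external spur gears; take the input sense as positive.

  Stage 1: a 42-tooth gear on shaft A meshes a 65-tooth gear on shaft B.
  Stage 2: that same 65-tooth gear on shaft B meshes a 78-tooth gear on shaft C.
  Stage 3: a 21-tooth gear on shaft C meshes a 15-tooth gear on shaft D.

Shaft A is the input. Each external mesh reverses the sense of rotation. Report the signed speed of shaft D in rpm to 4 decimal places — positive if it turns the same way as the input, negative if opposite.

-1583.8308 rpm (opposite to input, |ω| = 1583.8308 rpm)

Stage 1 [42T→65T]: ω = 2101.0000×42/65 = 1357.5692 rpm, dir flips to −; running = −1357.5692
Stage 2 [65T→78T]: ω = 1357.5692×65/78 = 1131.3077 rpm, dir flips to +; running = +1131.3077
Stage 3 [21T→15T]: ω = 1131.3077×21/15 = 1583.8308 rpm, dir flips to −; running = −1583.8308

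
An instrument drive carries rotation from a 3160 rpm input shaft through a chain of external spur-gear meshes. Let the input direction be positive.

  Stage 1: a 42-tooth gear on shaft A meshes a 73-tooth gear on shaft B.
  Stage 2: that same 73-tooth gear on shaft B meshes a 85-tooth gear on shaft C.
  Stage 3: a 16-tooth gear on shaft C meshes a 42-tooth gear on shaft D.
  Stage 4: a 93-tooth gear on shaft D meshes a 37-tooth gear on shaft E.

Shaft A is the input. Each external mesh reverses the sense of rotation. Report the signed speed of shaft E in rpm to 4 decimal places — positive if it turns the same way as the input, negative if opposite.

+1495.0970 rpm (same as input, |ω| = 1495.0970 rpm)

Stage 1 [42T→73T]: ω = 3160.0000×42/73 = 1818.0822 rpm, dir flips to −; running = −1818.0822
Stage 2 [73T→85T]: ω = 1818.0822×73/85 = 1561.4118 rpm, dir flips to +; running = +1561.4118
Stage 3 [16T→42T]: ω = 1561.4118×16/42 = 594.8235 rpm, dir flips to −; running = −594.8235
Stage 4 [93T→37T]: ω = 594.8235×93/37 = 1495.0970 rpm, dir flips to +; running = +1495.0970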